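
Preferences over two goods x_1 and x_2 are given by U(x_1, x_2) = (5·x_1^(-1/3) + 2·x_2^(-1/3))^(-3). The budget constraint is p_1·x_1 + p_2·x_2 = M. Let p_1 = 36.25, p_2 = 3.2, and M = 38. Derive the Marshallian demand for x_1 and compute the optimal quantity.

From the CES first-order condition, (5/2)·(x_2/x_1)^(4/3) = p_1/p_2.
Hence x_2/x_1 = ((2/5)·p_1/p_2)^(1/(4/3)), i.e. raised to the 0.75 power.
With the ratio pinned down, the budget gives x_1* = M/(p_1 + p_2·(x_2/x_1)) and x_2* = (x_2/x_1)·x_1*.
Numerically x_2/x_1 = 3.105729, so x_1* = 38/(36.25 + 3.2·3.105729) = 0.8227.

x_1* = 0.8227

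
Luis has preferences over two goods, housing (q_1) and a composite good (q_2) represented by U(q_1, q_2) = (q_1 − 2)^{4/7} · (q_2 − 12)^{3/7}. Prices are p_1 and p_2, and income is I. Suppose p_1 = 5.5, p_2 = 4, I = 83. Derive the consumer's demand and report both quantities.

q_1* = 4.4935, q_2* = 14.5714

This is Cobb-Douglas in (q_1−2, q_2−12): tangency gives 4/7·p_2·(q_2−12) = 3/7·p_1·(q_1−2).
Substituting into the budget: q_1* = 2 + 4/7·(I − 2·p_1 − 12·p_2)/p_1, and q_2* = 12 + 3/7·(…)/p_2.
Discretionary income = 83 − 2·5.5 − 12·4 = 24; q_1* = 2 + 4/7·24/5.5 = 4.4935; q_2* = 12 + 3/7·24/4 = 14.5714.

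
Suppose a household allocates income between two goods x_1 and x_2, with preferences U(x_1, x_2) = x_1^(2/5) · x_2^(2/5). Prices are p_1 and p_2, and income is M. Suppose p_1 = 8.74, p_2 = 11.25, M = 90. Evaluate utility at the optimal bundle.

V = 3.3535

The MRS is x_2/x_1. Set MRS = p_1/p_2.
So 0.4·p_2·x_2 = 0.4·p_1·x_1; combined with the budget, a share 0.5 of income goes to x_1.
Demand: x_1*(p_1,p_2,M) = 0.5·M/p_1 and x_2* = 0.5·M/p_2.
At p_1=8.74, p_2=11.25, M=90: x_1* = 0.5·90/8.74 = 5.1487, x_2* = 4.
Utility at the optimum: U(5.1487, 4) = 3.3535.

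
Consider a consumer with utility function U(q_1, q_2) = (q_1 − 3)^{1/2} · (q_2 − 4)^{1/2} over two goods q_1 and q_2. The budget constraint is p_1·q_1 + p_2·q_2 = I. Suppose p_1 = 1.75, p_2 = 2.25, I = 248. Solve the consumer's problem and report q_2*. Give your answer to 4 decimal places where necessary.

Discretionary income = 248 − 3·1.75 − 4·2.25 = 233.75; q_2* = 4 + 0.5·233.75/2.25 = 55.9444.

q_2* = 55.9444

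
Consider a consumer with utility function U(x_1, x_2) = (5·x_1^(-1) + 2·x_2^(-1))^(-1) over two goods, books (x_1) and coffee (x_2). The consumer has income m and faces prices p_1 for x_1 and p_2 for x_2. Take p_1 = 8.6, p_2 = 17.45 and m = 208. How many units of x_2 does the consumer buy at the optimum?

With the ratio pinned down, the budget gives x_1* = m/(p_1 + p_2·(x_2/x_1)) and x_2* = (x_2/x_1)·x_1*.
Numerically x_2/x_1 = 0.443999, so x_1* = 208/(8.6 + 17.45·0.443999) = 12.7234 and x_2* = 0.443999·12.7234 = 5.6492.

x_2* = 5.6492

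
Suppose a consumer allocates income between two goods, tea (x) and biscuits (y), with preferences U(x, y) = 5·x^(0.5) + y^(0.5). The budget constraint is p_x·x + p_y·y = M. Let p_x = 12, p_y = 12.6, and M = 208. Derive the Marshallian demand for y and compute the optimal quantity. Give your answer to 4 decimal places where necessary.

y* = 0.6058

From the CES first-order condition, 5·(y/x)^(0.5) = p_x/p_y.
Hence y/x = ((1/5)·p_x/p_y)^(1/(0.5)), i.e. raised to the 2 power.
With the ratio pinned down, the budget gives x* = M/(p_x + p_y·(y/x)) and y* = (y/x)·x*.
Numerically y/x = 0.036281, so x* = 208/(12 + 12.6·0.036281) = 16.6972 and y* = 0.036281·16.6972 = 0.6058.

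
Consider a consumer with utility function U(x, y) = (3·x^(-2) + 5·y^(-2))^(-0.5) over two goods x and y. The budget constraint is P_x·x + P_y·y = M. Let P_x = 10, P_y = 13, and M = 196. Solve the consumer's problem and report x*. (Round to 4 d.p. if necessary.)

x* = 8.1252

MRS = MU_x/MU_y = (3/5)·(y/x)^(3). Set equal to P_x/P_y.
Hence y/x = ((5/3)·P_x/P_y)^(1/(3)), i.e. raised to the 1/3 power.
Substitute y = (y/x)·x into the budget: x* = M/(P_x + P_y·(y/x)).
Numerically y/x = 1.086347, so x* = 196/(10 + 13·1.086347) = 8.1252.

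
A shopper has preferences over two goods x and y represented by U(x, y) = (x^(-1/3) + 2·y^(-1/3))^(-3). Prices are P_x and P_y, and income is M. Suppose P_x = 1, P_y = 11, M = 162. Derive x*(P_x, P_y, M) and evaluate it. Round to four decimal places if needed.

From the CES first-order condition, (1/2)·(y/x)^(4/3) = P_x/P_y.
Solve for the ratio: y/x = [2·P_x/P_y]^(0.75).
With the ratio pinned down, the budget gives x* = M/(P_x + P_y·(y/x)) and y* = (y/x)·x*.
Numerically y/x = 0.278438, so x* = 162/(1 + 11·0.278438) = 39.8738.

x* = 39.8738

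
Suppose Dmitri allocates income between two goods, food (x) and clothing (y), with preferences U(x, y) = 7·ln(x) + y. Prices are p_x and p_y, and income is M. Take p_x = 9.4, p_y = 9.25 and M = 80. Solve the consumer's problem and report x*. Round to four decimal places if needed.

So x*(p_x,p_y) = 7·p_y/p_x, independent of income; and y* = (M − 7·p_y)/p_y.
At the given prices: x* = 7·9.25/9.4 = 6.8883.

x* = 6.8883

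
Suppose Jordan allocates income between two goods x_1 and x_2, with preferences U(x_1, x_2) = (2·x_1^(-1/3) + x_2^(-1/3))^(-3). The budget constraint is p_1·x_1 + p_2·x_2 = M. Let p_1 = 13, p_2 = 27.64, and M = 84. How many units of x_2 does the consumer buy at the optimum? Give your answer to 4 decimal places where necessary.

From the CES first-order condition, 2·(x_2/x_1)^(4/3) = p_1/p_2.
Hence x_2/x_1 = ((1/2)·p_1/p_2)^(1/(4/3)), i.e. raised to the 0.75 power.
With the ratio pinned down, the budget gives x_1* = M/(p_1 + p_2·(x_2/x_1)) and x_2* = (x_2/x_1)·x_1*.
Numerically x_2/x_1 = 0.3377, so x_1* = 84/(13 + 27.64·0.3377) = 3.7611 and x_2* = 0.3377·3.7611 = 1.2701.

x_2* = 1.2701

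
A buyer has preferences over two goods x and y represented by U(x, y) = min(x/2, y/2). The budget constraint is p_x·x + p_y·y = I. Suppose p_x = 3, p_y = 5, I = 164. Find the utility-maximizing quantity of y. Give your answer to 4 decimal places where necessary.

y* = 20.5

Leontief preferences: the optimum is at the kink where x/2 = y/2, i.e. y = x.
Budget: p_x·x + p_y·x = I, so (2·p_x + 2·p_y)·x = 2·I.
Demand: x*(p_x,p_y,I) = 2·I/(2·p_x + 2·p_y), y* = 2·I/(2·p_x + 2·p_y).
Here 2·3 + 2·5 = 16, giving y* = 20.5.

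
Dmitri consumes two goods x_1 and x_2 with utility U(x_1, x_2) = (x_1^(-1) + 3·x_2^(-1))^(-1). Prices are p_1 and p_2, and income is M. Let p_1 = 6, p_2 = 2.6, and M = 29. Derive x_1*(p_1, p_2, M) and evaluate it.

MU_x_1 ∝ x_1^(-2), MU_x_2 ∝ 3·x_2^(-2), so MRS = (1/3)·(x_2/x_1)^(2) = p_1/p_2.
Solve for the ratio: x_2/x_1 = [3·p_1/p_2]^(0.5).
Substitute x_2 = (x_2/x_1)·x_1 into the budget: x_1* = M/(p_1 + p_2·(x_2/x_1)).
Numerically x_2/x_1 = 2.631174, so x_1* = 29/(6 + 2.6·2.631174) = 2.2584.

x_1* = 2.2584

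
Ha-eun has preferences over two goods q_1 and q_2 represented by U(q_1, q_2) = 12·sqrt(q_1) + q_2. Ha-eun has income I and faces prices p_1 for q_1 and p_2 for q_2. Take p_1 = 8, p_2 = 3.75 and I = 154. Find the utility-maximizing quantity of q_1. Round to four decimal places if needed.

q_1* = 7.9102

Set MRS = p_1/p_2: 6·q_1^(−1/2) = p_1/p_2.
Thus q_1* = (6·p_2/p_1)² — independent of I — with the rest of income spent on q_2.
Plugging in: q_1* = (6·3.75/8)² = 7.9102.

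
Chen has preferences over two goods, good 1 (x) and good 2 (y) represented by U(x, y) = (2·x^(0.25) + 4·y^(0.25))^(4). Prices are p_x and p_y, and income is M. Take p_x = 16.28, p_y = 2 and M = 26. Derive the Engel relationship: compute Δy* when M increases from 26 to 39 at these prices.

With the ratio pinned down, the budget gives x* = M/(p_x + p_y·(y/x)) and y* = (y/x)·x*.
Numerically y/x = 41.260948, so x* = 26/(16.28 + 2·41.260948) = 0.2632 and y* = 41.260948·0.2632 = 10.8579.
At M' = 39: y* = 16.2869. Change: 16.2869 − 10.8579 = 5.429.

Δy* = 5.429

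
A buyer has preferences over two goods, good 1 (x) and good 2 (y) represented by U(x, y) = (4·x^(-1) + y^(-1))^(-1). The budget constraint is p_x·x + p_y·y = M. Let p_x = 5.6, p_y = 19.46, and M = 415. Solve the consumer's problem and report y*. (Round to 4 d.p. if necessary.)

MRS = MU_x/MU_y = 4·(y/x)^(2). Set equal to p_x/p_y.
Hence y/x = ((1/4)·p_x/p_y)^(1/(2)), i.e. raised to the 0.5 power.
Substitute y = (y/x)·x into the budget: x* = M/(p_x + p_y·(y/x)).
Numerically y/x = 0.268221, so x* = 415/(5.6 + 19.46·0.268221) = 38.3564 and y* = 0.268221·38.3564 = 10.288.

y* = 10.288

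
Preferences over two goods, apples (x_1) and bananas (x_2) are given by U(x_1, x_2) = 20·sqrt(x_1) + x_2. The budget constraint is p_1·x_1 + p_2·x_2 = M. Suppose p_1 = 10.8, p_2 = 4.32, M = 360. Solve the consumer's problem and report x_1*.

Utility is quasi-linear in x_2; the FOC for x_1 is 10/√x_1 = p_1/p_2.
Solve: √x_1 = 10·p_2/p_1, so x_1*(p_1,p_2) = (10·p_2/p_1)², and x_2* = (M − p_1·x_1*)/p_2.
Plugging in: x_1* = (10·4.32/10.8)² = 16.

x_1* = 16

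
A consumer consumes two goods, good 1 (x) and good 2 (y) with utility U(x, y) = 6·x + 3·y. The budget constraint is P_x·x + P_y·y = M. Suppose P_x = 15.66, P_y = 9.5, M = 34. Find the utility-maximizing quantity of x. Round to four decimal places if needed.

Linear utility — the consumer picks whichever good has higher MU/price: 6/15.66 = 0.3831 vs 3/9.5 = 0.3158.
x gives more utility per dollar, so spend all income on x: x* = M/P_x, y* = 0.
Numerically: x* = 2.1711, y* = 0.

x* = 2.1711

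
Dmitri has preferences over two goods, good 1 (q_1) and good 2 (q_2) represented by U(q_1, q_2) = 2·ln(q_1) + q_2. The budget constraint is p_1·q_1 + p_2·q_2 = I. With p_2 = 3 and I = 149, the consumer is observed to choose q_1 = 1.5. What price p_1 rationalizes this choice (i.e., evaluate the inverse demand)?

p_1 = 4

MU_q_1 = 2/q_1, MU_q_2 = 1. Tangency: 2/q_1 = p_1/p_2.
So q_1*(p_1,p_2) = 2·p_2/p_1, independent of income; and q_2* = (I − 2·p_2)/p_2.
Set q_1* = 1.5 in the demand function and solve for p_1: p_1 = 4.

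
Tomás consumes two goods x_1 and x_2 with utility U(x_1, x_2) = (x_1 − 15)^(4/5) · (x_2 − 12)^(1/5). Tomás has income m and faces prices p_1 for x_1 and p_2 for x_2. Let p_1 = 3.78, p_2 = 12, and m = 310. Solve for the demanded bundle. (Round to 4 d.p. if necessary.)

This is Cobb-Douglas in (x_1−15, x_2−12): tangency gives 0.8·p_2·(x_2−12) = 0.2·p_1·(x_1−15).
Substituting into the budget: x_1* = 15 + 0.8·(m − 15·p_1 − 12·p_2)/p_1, and x_2* = 12 + 0.2·(…)/p_2.
Discretionary income = 310 − 15·3.78 − 12·12 = 109.3; x_1* = 15 + 0.8·109.3/3.78 = 38.1323; x_2* = 12 + 0.2·109.3/12 = 13.8217.

x_1* = 38.1323, x_2* = 13.8217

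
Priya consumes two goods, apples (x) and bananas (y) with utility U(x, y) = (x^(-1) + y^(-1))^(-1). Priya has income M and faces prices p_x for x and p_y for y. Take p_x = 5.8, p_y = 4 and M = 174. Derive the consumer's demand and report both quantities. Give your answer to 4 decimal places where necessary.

MU_x ∝ x^(-2), MU_y ∝ y^(-2), so MRS = (y/x)^(2) = p_x/p_y.
Hence y/x = (p_x/p_y)^(1/(2)), i.e. raised to the 0.5 power.
Substitute y = (y/x)·x into the budget: x* = M/(p_x + p_y·(y/x)).
Numerically y/x = 1.204159, so x* = 174/(5.8 + 4·1.204159) = 16.3894 and y* = 1.204159·16.3894 = 19.7354.

x* = 16.3894, y* = 19.7354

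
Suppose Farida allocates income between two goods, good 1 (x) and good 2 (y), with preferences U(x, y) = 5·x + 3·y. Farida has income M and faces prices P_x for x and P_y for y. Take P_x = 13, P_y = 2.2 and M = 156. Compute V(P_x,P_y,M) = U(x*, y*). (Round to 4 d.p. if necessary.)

Linear utility — the consumer picks whichever good has higher MU/price: 5/13 = 0.3846 vs 3/2.2 = 1.3636.
y gives more utility per dollar, so spend all income on y: y* = M/P_y, x* = 0.
Numerically: x* = 0, y* = 70.9091.
Utility at the optimum: U(0, 70.9091) = 212.7273.

V = 212.7273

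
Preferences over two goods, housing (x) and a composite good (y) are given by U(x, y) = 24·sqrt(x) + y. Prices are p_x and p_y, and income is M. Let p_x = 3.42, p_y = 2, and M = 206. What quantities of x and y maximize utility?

Plugging in: x* = (12·2/3.42)² = 49.2459, y* = 18.7895.

x* = 49.2459, y* = 18.7895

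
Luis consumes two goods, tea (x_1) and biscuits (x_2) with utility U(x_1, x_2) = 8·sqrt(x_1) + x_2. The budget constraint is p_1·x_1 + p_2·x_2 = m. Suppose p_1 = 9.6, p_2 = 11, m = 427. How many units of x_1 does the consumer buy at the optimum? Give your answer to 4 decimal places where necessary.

x_1* = 21.0069

Set MRS = p_1/p_2: 4·x_1^(−1/2) = p_1/p_2.
Solve: √x_1 = 4·p_2/p_1, so x_1*(p_1,p_2) = (4·p_2/p_1)², and x_2* = (m − p_1·x_1*)/p_2.
Plugging in: x_1* = (4·11/9.6)² = 21.0069.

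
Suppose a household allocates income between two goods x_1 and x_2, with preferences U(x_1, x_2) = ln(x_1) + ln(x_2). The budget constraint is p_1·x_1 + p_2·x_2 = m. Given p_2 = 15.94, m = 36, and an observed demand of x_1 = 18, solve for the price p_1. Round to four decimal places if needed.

Tangency: MRS = x_2/x_1 = p_1/p_2.
Rearranging, p_2·x_2 = p_1·x_1. Substituting into the budget gives p_1·x_1·(1 + 1) = m.
Demand: x_1*(p_1,p_2,m) = 0.5·m/p_1 and x_2* = 0.5·m/p_2.
Set x_1* = 18 in the demand function and solve for p_1: p_1 = 1.

p_1 = 1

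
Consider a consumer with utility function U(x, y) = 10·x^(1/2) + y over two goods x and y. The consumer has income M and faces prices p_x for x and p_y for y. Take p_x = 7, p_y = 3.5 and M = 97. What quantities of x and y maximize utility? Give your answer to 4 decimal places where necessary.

x* = 6.25, y* = 15.2143

MU_x = 5/√x, MU_y = 1. Tangency: 5/√x = p_x/p_y.
Thus x* = (5·p_y/p_x)² — independent of M — with the rest of income spent on y.
Plugging in: x* = (5·3.5/7)² = 6.25, y* = 15.2143.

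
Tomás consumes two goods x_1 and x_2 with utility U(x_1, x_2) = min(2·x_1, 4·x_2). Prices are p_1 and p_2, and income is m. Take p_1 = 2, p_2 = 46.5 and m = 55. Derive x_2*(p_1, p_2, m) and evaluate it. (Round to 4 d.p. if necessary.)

Leontief preferences: the optimum is at the kink where x_1/4 = x_2/2, i.e. x_2 = (1/2)·x_1.
Budget: p_1·x_1 + p_2·(1/2)·x_1 = m, so (4·p_1 + 2·p_2)·x_1 = 4·m.
Demand: x_1*(p_1,p_2,m) = 4·m/(4·p_1 + 2·p_2), x_2* = 2·m/(4·p_1 + 2·p_2).
Here 4·2 + 2·46.5 = 101, giving x_2* = 1.0891.

x_2* = 1.0891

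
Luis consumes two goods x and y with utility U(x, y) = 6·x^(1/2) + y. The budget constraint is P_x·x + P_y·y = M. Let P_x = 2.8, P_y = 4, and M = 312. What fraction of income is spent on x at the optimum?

share on x = 0.1648

MU_x = 3/√x, MU_y = 1. Tangency: 3/√x = P_x/P_y.
Solve: √x = 3·P_y/P_x, so x*(P_x,P_y) = (3·P_y/P_x)², and y* = (M − P_x·x*)/P_y.
Plugging in: x* = (3·4/2.8)² = 18.3673, y* = 65.1429.
Expenditure on x: 2.8·18.3673 = 51.4286; share = 0.1648.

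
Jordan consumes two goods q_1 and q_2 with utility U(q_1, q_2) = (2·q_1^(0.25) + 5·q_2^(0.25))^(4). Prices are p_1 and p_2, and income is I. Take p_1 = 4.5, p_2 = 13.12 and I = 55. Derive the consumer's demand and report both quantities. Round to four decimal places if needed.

MU_q_1 ∝ 2·q_1^(-0.75), MU_q_2 ∝ 5·q_2^(-0.75), so MRS = (2/5)·(q_2/q_1)^(0.75) = p_1/p_2.
Solve for the ratio: q_2/q_1 = [(5/2)·p_1/p_2]^(4/3).
With the ratio pinned down, the budget gives q_1* = I/(p_1 + p_2·(q_2/q_1)) and q_2* = (q_2/q_1)·q_1*.
Numerically q_2/q_1 = 0.814626, so q_1* = 55/(4.5 + 13.12·0.814626) = 3.6213 and q_2* = 0.814626·3.6213 = 2.95.

q_1* = 3.6213, q_2* = 2.95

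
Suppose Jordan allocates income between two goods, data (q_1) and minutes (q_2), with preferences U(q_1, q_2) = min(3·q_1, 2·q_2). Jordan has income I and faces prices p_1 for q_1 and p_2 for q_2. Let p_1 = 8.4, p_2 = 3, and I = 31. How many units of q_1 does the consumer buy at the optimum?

q_1* = 2.4031

Here 2·8.4 + 3·3 = 25.8, giving q_1* = 2.4031.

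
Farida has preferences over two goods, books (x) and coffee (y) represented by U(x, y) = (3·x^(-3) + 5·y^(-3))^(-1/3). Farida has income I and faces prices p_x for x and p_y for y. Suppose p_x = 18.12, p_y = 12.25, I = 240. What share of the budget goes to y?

share on y = 0.4586

Numerically y/x = 1.253048, so x* = 240/(18.12 + 12.25·1.253048) = 7.1706 and y* = 1.253048·7.1706 = 8.9852.
Expenditure on y: 12.25·8.9852 = 110.0681; share = 0.4586.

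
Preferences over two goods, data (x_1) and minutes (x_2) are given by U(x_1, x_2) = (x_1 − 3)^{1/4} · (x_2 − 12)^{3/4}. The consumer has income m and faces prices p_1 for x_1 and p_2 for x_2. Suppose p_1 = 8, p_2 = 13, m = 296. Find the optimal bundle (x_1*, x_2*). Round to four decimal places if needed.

x_1* = 6.625, x_2* = 18.6923

MRS = (1/3)·(x_2−12)/(x_1−3). Tangency with p_1/p_2 gives x_2−12 = 3·(p_1/p_2)·(x_1−3).
Substituting into the budget: x_1* = 3 + 0.25·(m − 3·p_1 − 12·p_2)/p_1, and x_2* = 12 + 0.75·(…)/p_2.
Discretionary income = 296 − 3·8 − 12·13 = 116; x_1* = 3 + 0.25·116/8 = 6.625; x_2* = 12 + 0.75·116/13 = 18.6923.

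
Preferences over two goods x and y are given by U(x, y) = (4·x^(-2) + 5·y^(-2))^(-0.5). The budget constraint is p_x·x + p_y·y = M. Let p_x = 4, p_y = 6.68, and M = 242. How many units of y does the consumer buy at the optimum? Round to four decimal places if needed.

With the ratio pinned down, the budget gives x* = M/(p_x + p_y·(y/x)) and y* = (y/x)·x*.
Numerically y/x = 0.907955, so x* = 242/(4 + 6.68·0.907955) = 24.0434 and y* = 0.907955·24.0434 = 21.8303.

y* = 21.8303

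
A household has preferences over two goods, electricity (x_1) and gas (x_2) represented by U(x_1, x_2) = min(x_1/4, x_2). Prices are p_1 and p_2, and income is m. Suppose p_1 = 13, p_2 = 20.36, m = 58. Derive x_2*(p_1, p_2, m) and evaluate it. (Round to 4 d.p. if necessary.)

With perfect complements, no substitution: consume in ratio x_1:x_2 = 4:1.
Budget: p_1·x_1 + p_2·(1/4)·x_1 = m, so (4·p_1 + p_2)·x_1 = 4·m.
Demand: x_1*(p_1,p_2,m) = 4·m/(4·p_1 + p_2), x_2* = m/(4·p_1 + p_2).
Here 4·13 + 20.36 = 72.36, giving x_2* = 0.8015.

x_2* = 0.8015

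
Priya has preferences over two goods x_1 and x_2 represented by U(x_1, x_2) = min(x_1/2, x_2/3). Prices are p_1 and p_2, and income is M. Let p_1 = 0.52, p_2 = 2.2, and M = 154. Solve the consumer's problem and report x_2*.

With perfect complements, no substitution: consume in ratio x_1:x_2 = 2:3.
Budget: p_1·x_1 + p_2·(3/2)·x_1 = M, so (2·p_1 + 3·p_2)·x_1 = 2·M.
Demand: x_1*(p_1,p_2,M) = 2·M/(2·p_1 + 3·p_2), x_2* = 3·M/(2·p_1 + 3·p_2).
Here 2·0.52 + 3·2.2 = 7.64, giving x_2* = 60.4712.

x_2* = 60.4712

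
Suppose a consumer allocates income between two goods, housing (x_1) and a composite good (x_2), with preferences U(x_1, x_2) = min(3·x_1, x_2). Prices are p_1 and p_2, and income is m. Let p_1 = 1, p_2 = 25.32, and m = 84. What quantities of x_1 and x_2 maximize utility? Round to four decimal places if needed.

x_1* = 1.0915, x_2* = 3.2744

With perfect complements, no substitution: consume in ratio x_1:x_2 = 1:3.
Budget: p_1·x_1 + p_2·3·x_1 = m, so (p_1 + 3·p_2)·x_1 = m.
Demand: x_1*(p_1,p_2,m) = m/(p_1 + 3·p_2), x_2* = 3·m/(p_1 + 3·p_2).
Here 1 + 3·25.32 = 76.96, giving x_1* = 1.0915 and x_2* = 3.2744.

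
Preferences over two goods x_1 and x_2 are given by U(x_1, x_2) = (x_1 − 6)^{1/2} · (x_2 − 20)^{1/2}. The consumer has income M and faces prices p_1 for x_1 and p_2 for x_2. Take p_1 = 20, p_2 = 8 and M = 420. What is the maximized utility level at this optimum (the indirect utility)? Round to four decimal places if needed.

Discretionary income = 420 − 6·20 − 20·8 = 140; x_1* = 6 + 0.5·140/20 = 9.5; x_2* = 20 + 0.5·140/8 = 28.75.
Utility at the optimum: U(9.5, 28.75) = 5.534.

V = 5.534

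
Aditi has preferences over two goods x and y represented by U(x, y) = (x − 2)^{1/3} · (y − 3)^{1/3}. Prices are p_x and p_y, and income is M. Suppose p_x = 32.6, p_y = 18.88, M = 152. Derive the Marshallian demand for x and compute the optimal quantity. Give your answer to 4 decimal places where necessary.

This is Cobb-Douglas in (x−2, y−3): tangency gives 1/3·p_y·(y−3) = 1/3·p_x·(x−2).
After buying the subsistence bundle (2, 3), a share 0.5 of the remaining income goes to x: x* = 2 + 0.5·(M − 2p_x − 3p_y)/p_x.
Discretionary income = 152 − 2·32.6 − 3·18.88 = 30.16; x* = 2 + 0.5·30.16/32.6 = 2.4626.

x* = 2.4626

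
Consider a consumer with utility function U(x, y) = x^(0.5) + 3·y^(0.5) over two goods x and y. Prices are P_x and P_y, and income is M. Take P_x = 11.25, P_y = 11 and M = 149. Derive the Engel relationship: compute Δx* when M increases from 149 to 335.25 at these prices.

MU_x ∝ x^(-0.5), MU_y ∝ 3·y^(-0.5), so MRS = (1/3)·(y/x)^(0.5) = P_x/P_y.
Hence y/x = (3·P_x/P_y)^(1/(0.5)), i.e. raised to the 2 power.
Substitute y = (y/x)·x into the budget: x* = M/(P_x + P_y·(y/x)).
Numerically y/x = 9.41374, so x* = 149/(11.25 + 11·9.41374) = 1.2979.
At M' = 335.25: x* = 2.9203. Change: 2.9203 − 1.2979 = 1.6224.

Δx* = 1.6224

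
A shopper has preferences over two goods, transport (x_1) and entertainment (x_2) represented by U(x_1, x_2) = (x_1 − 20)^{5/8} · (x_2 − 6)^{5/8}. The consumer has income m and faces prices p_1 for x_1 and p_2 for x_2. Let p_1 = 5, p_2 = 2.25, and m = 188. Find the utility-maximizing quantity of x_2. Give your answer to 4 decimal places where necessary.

Let x_1' = x_1−20, x_2' = x_2−6. MRS = x_2'/x_1' = p_1/p_2.
After buying the subsistence bundle (20, 6), a share 0.5 of the remaining income goes to x_1: x_1* = 20 + 0.5·(m − 20p_1 − 6p_2)/p_1.
Discretionary income = 188 − 20·5 − 6·2.25 = 74.5; x_2* = 6 + 0.5·74.5/2.25 = 22.5556.

x_2* = 22.5556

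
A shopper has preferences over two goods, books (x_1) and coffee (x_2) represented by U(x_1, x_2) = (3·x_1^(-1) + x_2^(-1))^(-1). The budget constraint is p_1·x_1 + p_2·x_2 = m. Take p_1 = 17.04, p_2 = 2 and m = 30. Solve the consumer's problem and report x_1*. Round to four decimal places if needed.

From the CES first-order condition, 3·(x_2/x_1)^(2) = p_1/p_2.
Solve for the ratio: x_2/x_1 = [(1/3)·p_1/p_2]^(0.5).
Substitute x_2 = (x_2/x_1)·x_1 into the budget: x_1* = m/(p_1 + p_2·(x_2/x_1)).
Numerically x_2/x_1 = 1.68523, so x_1* = 30/(17.04 + 2·1.68523) = 1.4698.

x_1* = 1.4698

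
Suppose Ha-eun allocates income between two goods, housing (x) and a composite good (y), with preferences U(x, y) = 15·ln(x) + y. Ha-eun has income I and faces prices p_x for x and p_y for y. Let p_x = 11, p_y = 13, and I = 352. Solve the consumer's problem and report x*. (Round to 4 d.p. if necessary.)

So x*(p_x,p_y) = 15·p_y/p_x, independent of income; and y* = (I − 15·p_y)/p_y.
At the given prices: x* = 15·13/11 = 17.7273.

x* = 17.7273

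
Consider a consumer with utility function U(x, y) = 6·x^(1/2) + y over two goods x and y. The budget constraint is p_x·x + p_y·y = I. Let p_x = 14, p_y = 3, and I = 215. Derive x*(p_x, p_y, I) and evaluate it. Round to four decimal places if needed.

x* = 0.4133

Plugging in: x* = (3·3/14)² = 0.4133.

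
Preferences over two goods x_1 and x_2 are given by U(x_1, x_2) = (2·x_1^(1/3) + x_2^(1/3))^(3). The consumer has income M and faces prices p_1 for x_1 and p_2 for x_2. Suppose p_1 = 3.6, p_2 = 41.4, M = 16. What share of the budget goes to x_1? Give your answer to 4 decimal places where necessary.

share on x_1 = 0.9056

MRS = MU_x_1/MU_x_2 = 2·(x_2/x_1)^(2/3). Set equal to p_1/p_2.
Hence x_2/x_1 = ((1/2)·p_1/p_2)^(1/(2/3)), i.e. raised to the 1.5 power.
With the ratio pinned down, the budget gives x_1* = M/(p_1 + p_2·(x_2/x_1)) and x_2* = (x_2/x_1)·x_1*.
Numerically x_2/x_1 = 0.009066, so x_1* = 16/(3.6 + 41.4·0.009066) = 4.0248 and x_2* = 0.009066·4.0248 = 0.0365.
Expenditure on x_1: 3.6·4.0248 = 14.4894; share = 0.9056.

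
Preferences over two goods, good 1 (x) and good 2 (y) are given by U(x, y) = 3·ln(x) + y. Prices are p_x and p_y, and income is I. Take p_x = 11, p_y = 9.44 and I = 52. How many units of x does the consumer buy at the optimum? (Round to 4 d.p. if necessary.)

At the given prices: x* = 3·9.44/11 = 2.5745.

x* = 2.5745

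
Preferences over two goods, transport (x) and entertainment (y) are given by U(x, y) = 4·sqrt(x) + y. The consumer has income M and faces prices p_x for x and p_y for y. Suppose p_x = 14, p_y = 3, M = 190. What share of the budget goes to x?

share on x = 0.0135

Solve: √x = 2·p_y/p_x, so x*(p_x,p_y) = (2·p_y/p_x)², and y* = (M − p_x·x*)/p_y.
Plugging in: x* = (2·3/14)² = 0.1837, y* = 62.4762.
Expenditure on x: 14·0.1837 = 2.5714; share = 0.0135.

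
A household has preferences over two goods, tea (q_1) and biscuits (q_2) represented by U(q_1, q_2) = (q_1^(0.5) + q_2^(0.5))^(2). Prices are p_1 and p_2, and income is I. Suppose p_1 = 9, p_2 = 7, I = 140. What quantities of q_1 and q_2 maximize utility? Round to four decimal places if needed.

q_1* = 6.8056, q_2* = 11.25

From the CES first-order condition, (q_2/q_1)^(0.5) = p_1/p_2.
Hence q_2/q_1 = (p_1/p_2)^(1/(0.5)), i.e. raised to the 2 power.
With the ratio pinned down, the budget gives q_1* = I/(p_1 + p_2·(q_2/q_1)) and q_2* = (q_2/q_1)·q_1*.
Numerically q_2/q_1 = 1.653061, so q_1* = 140/(9 + 7·1.653061) = 6.8056 and q_2* = 1.653061·6.8056 = 11.25.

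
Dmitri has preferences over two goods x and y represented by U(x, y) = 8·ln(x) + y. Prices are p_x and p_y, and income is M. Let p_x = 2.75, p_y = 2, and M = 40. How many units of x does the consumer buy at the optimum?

x* = 5.8182

Set MRS = p_x/p_y: (8/x)/1 = p_x/p_y.
So x*(p_x,p_y) = 8·p_y/p_x, independent of income; and y* = (M − 8·p_y)/p_y.
At the given prices: x* = 8·2/2.75 = 5.8182.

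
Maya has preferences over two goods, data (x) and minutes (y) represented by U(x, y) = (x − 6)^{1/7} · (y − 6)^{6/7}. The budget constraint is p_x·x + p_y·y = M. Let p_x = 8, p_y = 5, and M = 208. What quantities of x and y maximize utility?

x* = 8.3214, y* = 28.2857

After buying the subsistence bundle (6, 6), a share 1/7 of the remaining income goes to x: x* = 6 + 1/7·(M − 6p_x − 6p_y)/p_x.
Discretionary income = 208 − 6·8 − 6·5 = 130; x* = 6 + 1/7·130/8 = 8.3214; y* = 6 + 6/7·130/5 = 28.2857.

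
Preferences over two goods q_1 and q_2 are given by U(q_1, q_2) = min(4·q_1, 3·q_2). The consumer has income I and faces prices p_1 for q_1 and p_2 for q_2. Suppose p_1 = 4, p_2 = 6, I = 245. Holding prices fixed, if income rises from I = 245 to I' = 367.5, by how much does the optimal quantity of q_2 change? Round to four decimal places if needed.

With perfect complements, no substitution: consume in ratio q_1:q_2 = 3:4.
Budget: p_1·q_1 + p_2·(4/3)·q_1 = I, so (3·p_1 + 4·p_2)·q_1 = 3·I.
Demand: q_1*(p_1,p_2,I) = 3·I/(3·p_1 + 4·p_2), q_2* = 4·I/(3·p_1 + 4·p_2).
Here 3·4 + 4·6 = 36, giving q_2* = 27.2222.
At I' = 367.5: q_2* = 40.8333. Change: 40.8333 − 27.2222 = 13.6111.

Δq_2* = 13.6111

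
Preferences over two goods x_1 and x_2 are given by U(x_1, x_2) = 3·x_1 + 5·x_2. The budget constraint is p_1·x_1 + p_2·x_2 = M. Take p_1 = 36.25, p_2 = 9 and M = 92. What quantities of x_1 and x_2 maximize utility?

x_2 gives more utility per dollar, so spend all income on x_2: x_2* = M/p_2, x_1* = 0.
Numerically: x_1* = 0, x_2* = 10.2222.

x_1* = 0, x_2* = 10.2222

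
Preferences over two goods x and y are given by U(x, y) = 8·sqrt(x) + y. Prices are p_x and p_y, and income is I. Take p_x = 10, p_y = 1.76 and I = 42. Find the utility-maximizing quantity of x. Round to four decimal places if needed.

Set MRS = p_x/p_y: 4·x^(−1/2) = p_x/p_y.
Thus x* = (4·p_y/p_x)² — independent of I — with the rest of income spent on y.
Plugging in: x* = (4·1.76/10)² = 0.4956.

x* = 0.4956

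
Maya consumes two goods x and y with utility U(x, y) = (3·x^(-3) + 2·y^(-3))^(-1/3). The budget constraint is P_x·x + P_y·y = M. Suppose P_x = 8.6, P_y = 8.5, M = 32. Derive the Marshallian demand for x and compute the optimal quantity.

x* = 1.9628

MRS = MU_x/MU_y = (3/2)·(y/x)^(4). Set equal to P_x/P_y.
Hence y/x = ((2/3)·P_x/P_y)^(1/(4)), i.e. raised to the 0.25 power.
Substitute y = (y/x)·x into the budget: x* = M/(P_x + P_y·(y/x)).
Numerically y/x = 0.906248, so x* = 32/(8.6 + 8.5·0.906248) = 1.9628.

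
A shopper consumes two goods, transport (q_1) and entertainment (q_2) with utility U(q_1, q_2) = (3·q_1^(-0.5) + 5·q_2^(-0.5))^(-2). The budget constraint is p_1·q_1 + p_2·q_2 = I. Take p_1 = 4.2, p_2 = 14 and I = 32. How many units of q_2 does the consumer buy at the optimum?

q_2* = 1.5484

Numerically q_2/q_1 = 0.629961, so q_1* = 32/(4.2 + 14·0.629961) = 2.4579 and q_2* = 0.629961·2.4579 = 1.5484.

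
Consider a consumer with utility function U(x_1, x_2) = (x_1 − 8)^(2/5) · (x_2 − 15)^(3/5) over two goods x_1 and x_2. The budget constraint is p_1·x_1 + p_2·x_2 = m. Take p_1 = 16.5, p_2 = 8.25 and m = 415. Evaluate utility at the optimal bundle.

MRS = (2/3)·(x_2−15)/(x_1−8). Tangency with p_1/p_2 gives x_2−15 = (3/2)·(p_1/p_2)·(x_1−8).
Substituting into the budget: x_1* = 8 + 0.4·(m − 8·p_1 − 15·p_2)/p_1, and x_2* = 15 + 0.6·(…)/p_2.
Discretionary income = 415 − 8·16.5 − 15·8.25 = 159.25; x_1* = 8 + 0.4·159.25/16.5 = 11.8606; x_2* = 15 + 0.6·159.25/8.25 = 26.5818.
Utility at the optimum: U(11.8606, 26.5818) = 7.4633.

V = 7.4633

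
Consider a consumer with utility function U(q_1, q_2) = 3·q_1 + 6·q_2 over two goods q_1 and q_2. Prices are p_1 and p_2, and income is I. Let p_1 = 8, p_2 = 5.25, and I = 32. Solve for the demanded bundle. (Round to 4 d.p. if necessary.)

Perfect substitutes: compare marginal utility per dollar. 3/p_1 vs 6/p_2 → 0.375 vs 1.1429.
q_2 gives more utility per dollar, so spend all income on q_2: q_2* = I/p_2, q_1* = 0.
Numerically: q_1* = 0, q_2* = 6.0952.

q_1* = 0, q_2* = 6.0952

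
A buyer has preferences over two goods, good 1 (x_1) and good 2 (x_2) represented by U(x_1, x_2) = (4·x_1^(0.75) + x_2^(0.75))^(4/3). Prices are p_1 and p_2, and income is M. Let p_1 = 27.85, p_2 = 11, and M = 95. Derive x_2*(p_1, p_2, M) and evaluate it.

x_2* = 0.5149

MU_x_1 ∝ 4·x_1^(-0.25), MU_x_2 ∝ x_2^(-0.25), so MRS = 4·(x_2/x_1)^(0.25) = p_1/p_2.
Solve for the ratio: x_2/x_1 = [(1/4)·p_1/p_2]^(4).
With the ratio pinned down, the budget gives x_1* = M/(p_1 + p_2·(x_2/x_1)) and x_2* = (x_2/x_1)·x_1*.
Numerically x_2/x_1 = 0.160506, so x_1* = 95/(27.85 + 11·0.160506) = 3.2078 and x_2* = 0.160506·3.2078 = 0.5149.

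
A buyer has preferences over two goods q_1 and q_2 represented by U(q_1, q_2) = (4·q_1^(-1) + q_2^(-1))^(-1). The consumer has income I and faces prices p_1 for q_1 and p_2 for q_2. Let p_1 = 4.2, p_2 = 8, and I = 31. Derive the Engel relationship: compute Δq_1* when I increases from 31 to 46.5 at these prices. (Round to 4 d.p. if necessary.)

MRS = MU_q_1/MU_q_2 = 4·(q_2/q_1)^(2). Set equal to p_1/p_2.
Hence q_2/q_1 = ((1/4)·p_1/p_2)^(1/(2)), i.e. raised to the 0.5 power.
With the ratio pinned down, the budget gives q_1* = I/(p_1 + p_2·(q_2/q_1)) and q_2* = (q_2/q_1)·q_1*.
Numerically q_2/q_1 = 0.362284, so q_1* = 31/(4.2 + 8·0.362284) = 4.3673.
At I' = 46.5: q_1* = 6.5509. Change: 6.5509 − 4.3673 = 2.1836.

Δq_1* = 2.1836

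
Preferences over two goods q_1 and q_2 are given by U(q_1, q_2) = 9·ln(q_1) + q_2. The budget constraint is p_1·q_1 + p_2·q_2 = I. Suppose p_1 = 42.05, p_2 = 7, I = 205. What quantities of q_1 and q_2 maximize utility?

MU_q_1 = 9/q_1, MU_q_2 = 1. Tangency: 9/q_1 = p_1/p_2.
So q_1*(p_1,p_2) = 9·p_2/p_1, independent of income; and q_2* = (I − 9·p_2)/p_2.
At the given prices: q_1* = 9·7/42.05 = 1.4982, and q_2* = 20.2857.

q_1* = 1.4982, q_2* = 20.2857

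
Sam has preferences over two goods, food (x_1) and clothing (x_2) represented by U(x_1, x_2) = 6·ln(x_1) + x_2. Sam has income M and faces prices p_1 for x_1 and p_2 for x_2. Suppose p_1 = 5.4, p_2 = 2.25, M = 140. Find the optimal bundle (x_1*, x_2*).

Set MRS = p_1/p_2: (6/x_1)/1 = p_1/p_2.
So x_1*(p_1,p_2) = 6·p_2/p_1, independent of income; and x_2* = (M − 6·p_2)/p_2.
At the given prices: x_1* = 6·2.25/5.4 = 2.5, and x_2* = 56.2222.

x_1* = 2.5, x_2* = 56.2222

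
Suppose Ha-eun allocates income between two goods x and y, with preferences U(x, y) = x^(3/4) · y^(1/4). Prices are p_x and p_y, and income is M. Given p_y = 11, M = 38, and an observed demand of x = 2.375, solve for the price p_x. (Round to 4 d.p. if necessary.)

MU_x/MU_y = (0.75·y)/(0.25·x); tangency sets this equal to p_x/p_y.
Rearranging, p_y·y = (1/3)·p_x·x. Substituting into the budget gives p_x·x·(1 + (1/3)) = M.
Demand: x*(p_x,p_y,M) = 0.75·M/p_x and y* = 0.25·M/p_y.
Set x* = 2.375 in the demand function and solve for p_x: p_x = 12.

p_x = 12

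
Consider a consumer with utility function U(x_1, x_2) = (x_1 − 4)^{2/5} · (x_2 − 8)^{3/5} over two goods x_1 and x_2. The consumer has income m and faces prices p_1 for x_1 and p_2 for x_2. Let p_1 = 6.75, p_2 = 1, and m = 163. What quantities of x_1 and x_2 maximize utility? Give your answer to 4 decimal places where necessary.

x_1* = 11.5852, x_2* = 84.8

MRS = (2/3)·(x_2−8)/(x_1−4). Tangency with p_1/p_2 gives x_2−8 = (3/2)·(p_1/p_2)·(x_1−4).
After buying the subsistence bundle (4, 8), a share 0.4 of the remaining income goes to x_1: x_1* = 4 + 0.4·(m − 4p_1 − 8p_2)/p_1.
Discretionary income = 163 − 4·6.75 − 8·1 = 128; x_1* = 4 + 0.4·128/6.75 = 11.5852; x_2* = 8 + 0.6·128/1 = 84.8.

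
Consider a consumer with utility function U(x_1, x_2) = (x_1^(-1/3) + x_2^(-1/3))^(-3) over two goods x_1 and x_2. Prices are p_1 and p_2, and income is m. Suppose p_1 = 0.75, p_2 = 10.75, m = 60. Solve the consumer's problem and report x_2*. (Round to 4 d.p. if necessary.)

x_2* = 3.6867

MRS = MU_x_1/MU_x_2 = (x_2/x_1)^(4/3). Set equal to p_1/p_2.
Solve for the ratio: x_2/x_1 = [p_1/p_2]^(0.75).
Substitute x_2 = (x_2/x_1)·x_1 into the budget: x_1* = m/(p_1 + p_2·(x_2/x_1)).
Numerically x_2/x_1 = 0.13575, so x_1* = 60/(0.75 + 10.75·0.13575) = 27.1578 and x_2* = 0.13575·27.1578 = 3.6867.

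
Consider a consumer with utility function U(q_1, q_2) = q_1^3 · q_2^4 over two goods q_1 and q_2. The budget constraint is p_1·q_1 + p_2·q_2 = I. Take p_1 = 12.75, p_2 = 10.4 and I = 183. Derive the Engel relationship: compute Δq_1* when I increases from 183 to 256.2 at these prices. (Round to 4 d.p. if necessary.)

Δq_1* = 2.4605

Tangency: MRS = (3/4)·q_2/q_1 = p_1/p_2.
Rearranging, p_2·q_2 = (4/3)·p_1·q_1. Substituting into the budget gives p_1·q_1·(1 + (4/3)) = I.
Demand: q_1*(p_1,p_2,I) = 3/7·I/p_1 and q_2* = 4/7·I/p_2.
At p_1=12.75, p_2=10.4, I=183: q_1* = 3/7·183/12.75 = 6.1513.
At I' = 256.2: q_1* = 8.6118. Change: 8.6118 − 6.1513 = 2.4605.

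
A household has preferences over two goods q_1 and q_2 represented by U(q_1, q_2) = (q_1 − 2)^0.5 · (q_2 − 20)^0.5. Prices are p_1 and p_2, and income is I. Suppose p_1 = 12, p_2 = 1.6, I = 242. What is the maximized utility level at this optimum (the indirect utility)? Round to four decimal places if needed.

V = 21.2242

MRS = (q_2−20)/(q_1−2). Tangency with p_1/p_2 gives q_2−20 = (p_1/p_2)·(q_1−2).
After buying the subsistence bundle (2, 20), a share 0.5 of the remaining income goes to q_1: q_1* = 2 + 0.5·(I − 2p_1 − 20p_2)/p_1.
Discretionary income = 242 − 2·12 − 20·1.6 = 186; q_1* = 2 + 0.5·186/12 = 9.75; q_2* = 20 + 0.5·186/1.6 = 78.125.
Utility at the optimum: U(9.75, 78.125) = 21.2242.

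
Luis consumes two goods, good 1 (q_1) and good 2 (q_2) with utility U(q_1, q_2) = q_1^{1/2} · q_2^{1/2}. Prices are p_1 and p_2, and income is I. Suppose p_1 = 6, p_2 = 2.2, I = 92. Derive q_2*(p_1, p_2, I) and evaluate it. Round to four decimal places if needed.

MU_q_1/MU_q_2 = (0.5·q_2)/(0.5·q_1); tangency sets this equal to p_1/p_2.
So 0.5·p_2·q_2 = 0.5·p_1·q_1; combined with the budget, a share 0.5 of income goes to q_1.
Demand: q_1*(p_1,p_2,I) = 0.5·I/p_1 and q_2* = 0.5·I/p_2.
At p_1=6, p_2=2.2, I=92: q_2* = 0.5·92/2.2 = 20.9091.

q_2* = 20.9091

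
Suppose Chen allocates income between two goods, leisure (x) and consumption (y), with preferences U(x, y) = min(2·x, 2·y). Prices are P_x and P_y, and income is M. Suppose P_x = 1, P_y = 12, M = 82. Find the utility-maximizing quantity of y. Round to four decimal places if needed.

With perfect complements, no substitution: consume in ratio x:y = 2:2.
Budget: P_x·x + P_y·x = M, so (2·P_x + 2·P_y)·x = 2·M.
Demand: x*(P_x,P_y,M) = 2·M/(2·P_x + 2·P_y), y* = 2·M/(2·P_x + 2·P_y).
Here 2·1 + 2·12 = 26, giving y* = 6.3077.

y* = 6.3077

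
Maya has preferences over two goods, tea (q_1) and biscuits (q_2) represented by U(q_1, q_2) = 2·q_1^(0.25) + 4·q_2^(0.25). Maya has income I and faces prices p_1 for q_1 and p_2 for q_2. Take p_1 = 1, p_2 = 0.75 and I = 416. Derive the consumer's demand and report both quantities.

q_1* = 110.2441, q_2* = 407.6746

MU_q_1 ∝ 2·q_1^(-0.75), MU_q_2 ∝ 4·q_2^(-0.75), so MRS = (1/2)·(q_2/q_1)^(0.75) = p_1/p_2.
Solve for the ratio: q_2/q_1 = [2·p_1/p_2]^(4/3).
With the ratio pinned down, the budget gives q_1* = I/(p_1 + p_2·(q_2/q_1)) and q_2* = (q_2/q_1)·q_1*.
Numerically q_2/q_1 = 3.697927, so q_1* = 416/(1 + 0.75·3.697927) = 110.2441 and q_2* = 3.697927·110.2441 = 407.6746.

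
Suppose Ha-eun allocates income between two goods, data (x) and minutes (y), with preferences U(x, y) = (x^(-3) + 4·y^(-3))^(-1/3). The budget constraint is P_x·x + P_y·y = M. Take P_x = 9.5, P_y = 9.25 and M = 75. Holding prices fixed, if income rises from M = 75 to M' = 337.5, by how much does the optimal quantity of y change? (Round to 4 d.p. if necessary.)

MU_x ∝ x^(-4), MU_y ∝ 4·y^(-4), so MRS = (1/4)·(y/x)^(4) = P_x/P_y.
Solve for the ratio: y/x = [4·P_x/P_y]^(0.25).
Substitute y = (y/x)·x into the budget: x* = M/(P_x + P_y·(y/x)).
Numerically y/x = 1.423674, so x* = 75/(9.5 + 9.25·1.423674) = 3.3085 and y* = 1.423674·3.3085 = 4.7102.
At M' = 337.5: y* = 21.1959. Change: 21.1959 − 4.7102 = 16.4857.

Δy* = 16.4857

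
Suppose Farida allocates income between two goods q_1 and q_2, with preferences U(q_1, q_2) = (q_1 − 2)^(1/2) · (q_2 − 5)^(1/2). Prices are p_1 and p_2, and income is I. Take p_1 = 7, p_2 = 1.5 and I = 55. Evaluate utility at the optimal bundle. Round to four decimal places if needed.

V = 5.1692

This is Cobb-Douglas in (q_1−2, q_2−5): tangency gives 0.5·p_2·(q_2−5) = 0.5·p_1·(q_1−2).
Substituting into the budget: q_1* = 2 + 0.5·(I − 2·p_1 − 5·p_2)/p_1, and q_2* = 5 + 0.5·(…)/p_2.
Discretionary income = 55 − 2·7 − 5·1.5 = 33.5; q_1* = 2 + 0.5·33.5/7 = 4.3929; q_2* = 5 + 0.5·33.5/1.5 = 16.1667.
Utility at the optimum: U(4.3929, 16.1667) = 5.1692.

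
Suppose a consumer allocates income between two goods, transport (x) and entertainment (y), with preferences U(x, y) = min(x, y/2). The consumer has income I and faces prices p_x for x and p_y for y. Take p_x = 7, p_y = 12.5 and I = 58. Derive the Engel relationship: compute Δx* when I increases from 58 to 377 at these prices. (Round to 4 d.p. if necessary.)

Leontief preferences: the optimum is at the kink where x/1 = y/2, i.e. y = 2·x.
Budget: p_x·x + p_y·2·x = I, so (p_x + 2·p_y)·x = I.
Demand: x*(p_x,p_y,I) = I/(p_x + 2·p_y), y* = 2·I/(p_x + 2·p_y).
Here 7 + 2·12.5 = 32, giving x* = 1.8125.
At I' = 377: x* = 11.7812. Change: 11.7812 − 1.8125 = 9.9688.

Δx* = 9.9688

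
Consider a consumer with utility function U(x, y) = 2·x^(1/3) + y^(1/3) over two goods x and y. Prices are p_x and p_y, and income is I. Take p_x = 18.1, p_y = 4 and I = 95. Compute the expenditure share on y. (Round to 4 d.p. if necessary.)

share on y = 0.4292

MU_x ∝ 2·x^(-2/3), MU_y ∝ y^(-2/3), so MRS = 2·(y/x)^(2/3) = p_x/p_y.
Hence y/x = ((1/2)·p_x/p_y)^(1/(2/3)), i.e. raised to the 1.5 power.
Substitute y = (y/x)·x into the budget: x* = I/(p_x + p_y·(y/x)).
Numerically y/x = 3.403164, so x* = 95/(18.1 + 4·3.403164) = 2.9956 and y* = 3.403164·2.9956 = 10.1947.
Expenditure on y: 4·10.1947 = 40.7787; share = 0.4292.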